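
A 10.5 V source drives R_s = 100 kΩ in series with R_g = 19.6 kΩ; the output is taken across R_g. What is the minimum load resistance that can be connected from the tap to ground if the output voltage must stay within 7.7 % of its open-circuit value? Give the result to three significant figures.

Output resistance R_th = R_s‖R_g = (100 × 19.6)/119.6 = 16.39 kΩ.
The fractional drop is R_th/(R_th + R_L); requiring this ≤ 0.0770 gives R_L ≥ R_th(1/0.0770 − 1) = 16.39 × 11.99 = 196 kΩ.

R_L(min) ≈ 196 kΩ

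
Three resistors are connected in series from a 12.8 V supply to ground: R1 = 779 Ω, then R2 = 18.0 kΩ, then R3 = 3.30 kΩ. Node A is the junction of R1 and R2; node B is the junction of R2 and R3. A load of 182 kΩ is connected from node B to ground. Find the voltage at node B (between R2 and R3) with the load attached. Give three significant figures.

V ≈ 1.88 V

At node B, R3 is in parallel with the load: R3‖R_L = 3241 Ω.
Below node A the resistance is R2 + (R3‖R_L) = 21240 Ω, so V_A = 12.8 × 21240/22020 = 12.35 V.
Then V_B = V_A × (R3‖R_L)/(R2 + R3‖R_L) = 12.35 × 3241/21240 = 1.88 V.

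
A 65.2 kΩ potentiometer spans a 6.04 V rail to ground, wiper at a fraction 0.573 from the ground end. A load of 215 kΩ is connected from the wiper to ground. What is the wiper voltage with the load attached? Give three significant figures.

The wiper splits the pot into (1−α)R = 27.84 kΩ above and αR = 37.36 kΩ below.
Lower section ‖ load = 31.83 kΩ.
V_wiper = 6.04 × 31.83/(27.84 + 31.83) = 3.22 V.

V ≈ 3.22 V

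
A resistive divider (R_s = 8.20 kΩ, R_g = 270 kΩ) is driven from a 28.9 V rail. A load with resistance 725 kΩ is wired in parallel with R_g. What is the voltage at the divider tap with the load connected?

The load sits in parallel with R_g: R_g‖R_L = (270 × 725) / (270 + 725) = 196.7 kΩ.
V_out = 28.9 × 196.7 / (8.20 + 196.7) = 28.9 × 196.7/204.9 = 27.7 V.

V_out ≈ 27.7 V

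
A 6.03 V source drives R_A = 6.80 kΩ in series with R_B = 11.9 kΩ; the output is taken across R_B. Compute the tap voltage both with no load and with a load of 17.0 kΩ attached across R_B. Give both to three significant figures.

Unloaded: 3.84 V; loaded: 3.06 V

Open-circuit: V = 6.03 × 11.9/(6.80 + 11.9) = 3.84 V.
With the load, R_B becomes R_B‖R_L = 7.000 kΩ, so V = 6.03 × 7.000/13.80 = 3.06 V.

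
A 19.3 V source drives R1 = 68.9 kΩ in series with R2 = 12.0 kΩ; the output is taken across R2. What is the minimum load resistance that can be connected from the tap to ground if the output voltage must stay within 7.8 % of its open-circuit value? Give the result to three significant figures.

Output resistance R_th = R1‖R2 = (68.9 × 12.0)/80.90 = 10.22 kΩ.
The fractional drop is R_th/(R_th + R_L); requiring this ≤ 0.0780 gives R_L ≥ R_th(1/0.0780 − 1) = 10.22 × 11.82 = 121 kΩ.

R_L(min) ≈ 121 kΩ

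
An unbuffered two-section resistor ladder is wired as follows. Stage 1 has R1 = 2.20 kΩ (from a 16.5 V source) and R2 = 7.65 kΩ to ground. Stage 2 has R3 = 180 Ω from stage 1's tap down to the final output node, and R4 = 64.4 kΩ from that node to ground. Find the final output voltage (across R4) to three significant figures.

Stage 2 presents R3+R4 = 64580 Ω as a load on stage 1's tap.
Stage 1's lower leg becomes R2‖(R3+R4) = 6840 Ω, so V_mid = 16.5 × 6840/9040 = 12.48 V.
Stage 2 is itself unloaded: V_out = V_mid × R4/(R3+R4) = 12.48 × 64400/64580 = 12.4 V.

V_out ≈ 12.4 V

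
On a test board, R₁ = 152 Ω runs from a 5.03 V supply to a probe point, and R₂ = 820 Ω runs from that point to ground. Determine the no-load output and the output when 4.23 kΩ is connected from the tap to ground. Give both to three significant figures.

Open-circuit: V = 5.03 × 820/(152 + 820) = 4.24 V.
With the load, R₂ becomes R₂‖R_L = 686.9 Ω, so V = 5.03 × 686.9/838.9 = 4.12 V.

Unloaded: 4.24 V; loaded: 4.12 V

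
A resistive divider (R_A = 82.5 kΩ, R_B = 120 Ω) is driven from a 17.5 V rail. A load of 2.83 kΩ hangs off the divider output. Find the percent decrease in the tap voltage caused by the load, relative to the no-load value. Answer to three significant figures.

The divider's output (Thévenin) resistance is R_A‖R_B = 119.8 Ω.
Fractional drop under load = R_th/(R_th + R_L) = 119.8 / (119.8 + 2830) = 0.04062.
So the output falls by 4.06 %.

4.06 %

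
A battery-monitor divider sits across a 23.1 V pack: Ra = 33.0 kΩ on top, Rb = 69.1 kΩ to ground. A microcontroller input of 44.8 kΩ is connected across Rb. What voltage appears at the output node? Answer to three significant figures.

V_out ≈ 10.4 V

The load sits in parallel with Rb: Rb‖R_L = (69.1 × 44.8) / (69.1 + 44.8) = 27.18 kΩ.
V_out = 23.1 × 27.18 / (33.0 + 27.18) = 23.1 × 27.18/60.18 = 10.4 V.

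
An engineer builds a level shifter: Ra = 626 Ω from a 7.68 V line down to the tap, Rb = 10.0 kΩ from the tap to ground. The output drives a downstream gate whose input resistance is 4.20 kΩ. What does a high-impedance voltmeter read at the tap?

V_out ≈ 6.34 V

The load sits in parallel with Rb: Rb‖R_L = (10000 × 4200) / (10000 + 4200) = 2958 Ω.
V_out = 7.68 × 2958 / (626 + 2958) = 7.68 × 2958/3584 = 6.34 V.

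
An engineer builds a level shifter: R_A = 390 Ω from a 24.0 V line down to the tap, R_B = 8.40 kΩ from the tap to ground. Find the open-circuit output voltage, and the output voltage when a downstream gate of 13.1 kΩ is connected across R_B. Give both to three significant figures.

Open-circuit: V = 24.0 × 8400/(390 + 8400) = 22.9 V.
With the load, R_B becomes R_B‖R_L = 5118 Ω, so V = 24.0 × 5118/5508 = 22.3 V.

Unloaded: 22.9 V; loaded: 22.3 V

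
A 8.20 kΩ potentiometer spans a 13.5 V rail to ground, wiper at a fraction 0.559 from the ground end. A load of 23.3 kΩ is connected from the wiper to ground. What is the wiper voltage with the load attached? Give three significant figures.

The wiper splits the pot into (1−α)R = 3.616 kΩ above and αR = 4.584 kΩ below.
Lower section ‖ load = 3.830 kΩ.
V_wiper = 13.5 × 3.830/(3.616 + 3.830) = 6.94 V.

V ≈ 6.94 V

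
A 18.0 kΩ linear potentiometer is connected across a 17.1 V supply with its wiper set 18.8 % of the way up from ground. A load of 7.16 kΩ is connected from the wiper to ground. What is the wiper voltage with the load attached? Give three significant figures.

V ≈ 2.32 V

The wiper splits the pot into (1−α)R = 14.62 kΩ above and αR = 3.384 kΩ below.
Lower section ‖ load = 2.298 kΩ.
V_wiper = 17.1 × 2.298/(14.62 + 2.298) = 2.32 V.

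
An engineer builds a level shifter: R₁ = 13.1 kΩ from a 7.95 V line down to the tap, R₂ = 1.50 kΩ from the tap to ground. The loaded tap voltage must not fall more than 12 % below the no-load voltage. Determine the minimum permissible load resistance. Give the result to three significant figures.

R_L(min) ≈ 9.87 kΩ

Output resistance R_th = R₁‖R₂ = (13.1 × 1.50)/14.60 = 1.346 kΩ.
The fractional drop is R_th/(R_th + R_L); requiring this ≤ 0.120 gives R_L ≥ R_th(1/0.120 − 1) = 1.346 × 7.333 = 9.87 kΩ.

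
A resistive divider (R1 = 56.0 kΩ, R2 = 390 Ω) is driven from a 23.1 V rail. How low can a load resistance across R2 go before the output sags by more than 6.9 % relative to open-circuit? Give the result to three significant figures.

Output resistance R_th = R1‖R2 = (56000 × 390)/56390 = 387.3 Ω.
The fractional drop is R_th/(R_th + R_L); requiring this ≤ 0.0690 gives R_L ≥ R_th(1/0.0690 − 1) = 387.3 × 13.49 = 5.23 kΩ.

R_L(min) ≈ 5.23 kΩ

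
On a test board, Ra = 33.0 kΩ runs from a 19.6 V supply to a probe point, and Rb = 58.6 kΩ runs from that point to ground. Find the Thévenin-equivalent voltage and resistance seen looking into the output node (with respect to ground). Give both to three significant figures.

V_th is the open-circuit tap voltage: 19.6 × 58.6/(33.0 + 58.6) = 12.5 V.
With the supply zeroed, Ra and Rb appear in parallel from the tap: R_th = Ra‖Rb = (33.0 × 58.6)/91.60 = 21.1 kΩ.

V_th = 12.5 V, R_th = 21.1 kΩ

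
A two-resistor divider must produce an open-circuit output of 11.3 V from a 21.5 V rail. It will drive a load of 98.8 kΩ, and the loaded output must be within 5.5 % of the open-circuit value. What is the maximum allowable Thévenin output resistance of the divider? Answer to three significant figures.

R_th ≤ 5.75 kΩ

Loading drop = R_th/(R_th + R_L) ≤ 0.0550, so R_th ≤ R_L · ε/(1−ε) = 98.8 kΩ × 0.0550/0.9450 = 5.75 kΩ.
(Any R1, R2 with R2/(R1+R2) = 0.526 and R1‖R2 ≤ 5.75 kΩ will meet the spec.)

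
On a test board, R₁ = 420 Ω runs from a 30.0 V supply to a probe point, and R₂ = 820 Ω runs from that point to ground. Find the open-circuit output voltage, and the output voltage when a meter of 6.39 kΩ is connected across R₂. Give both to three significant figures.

Unloaded: 19.8 V; loaded: 19.0 V

Open-circuit: V = 30.0 × 820/(420 + 820) = 19.8 V.
With the load, R₂ becomes R₂‖R_L = 726.7 Ω, so V = 30.0 × 726.7/1147 = 19.0 V.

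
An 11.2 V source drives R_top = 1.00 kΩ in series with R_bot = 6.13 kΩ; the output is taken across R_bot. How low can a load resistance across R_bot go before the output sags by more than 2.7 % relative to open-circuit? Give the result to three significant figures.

Output resistance R_th = R_top‖R_bot = (1000 × 6130)/7130 = 859.7 Ω.
The fractional drop is R_th/(R_th + R_L); requiring this ≤ 0.0270 gives R_L ≥ R_th(1/0.0270 − 1) = 859.7 × 36.04 = 31.0 kΩ.

R_L(min) ≈ 31.0 kΩ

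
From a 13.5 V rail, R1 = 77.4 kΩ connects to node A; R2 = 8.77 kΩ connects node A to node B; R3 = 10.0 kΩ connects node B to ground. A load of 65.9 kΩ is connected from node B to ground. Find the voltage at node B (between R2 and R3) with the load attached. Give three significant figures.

V ≈ 1.24 V

At node B, R3 is in parallel with the load: R3‖R_L = 8.682 kΩ.
Below node A the resistance is R2 + (R3‖R_L) = 17.45 kΩ, so V_A = 13.5 × 17.45/94.85 = 2.484 V.
Then V_B = V_A × (R3‖R_L)/(R2 + R3‖R_L) = 2.484 × 8.682/17.45 = 1.24 V.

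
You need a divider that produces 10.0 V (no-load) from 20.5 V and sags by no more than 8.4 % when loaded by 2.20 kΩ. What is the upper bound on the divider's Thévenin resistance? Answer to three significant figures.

R_th ≤ 202 Ω

Loading drop = R_th/(R_th + R_L) ≤ 0.0840, so R_th ≤ R_L · ε/(1−ε) = 2.20 kΩ × 0.0840/0.9160 = 202 Ω.
(Any R1, R2 with R2/(R1+R2) = 0.488 and R1‖R2 ≤ 202 Ω will meet the spec.)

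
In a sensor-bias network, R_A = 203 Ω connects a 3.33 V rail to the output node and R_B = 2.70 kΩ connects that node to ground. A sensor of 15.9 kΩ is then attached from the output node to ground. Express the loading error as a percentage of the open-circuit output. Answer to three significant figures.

1.17 %

The divider's output (Thévenin) resistance is R_A‖R_B = 188.8 Ω.
Fractional drop under load = R_th/(R_th + R_L) = 188.8 / (188.8 + 15900) = 0.01174.
So the output falls by 1.17 %.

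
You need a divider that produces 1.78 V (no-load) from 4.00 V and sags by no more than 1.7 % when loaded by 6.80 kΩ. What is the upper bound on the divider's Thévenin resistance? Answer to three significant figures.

Loading drop = R_th/(R_th + R_L) ≤ 0.0170, so R_th ≤ R_L · ε/(1−ε) = 6.80 kΩ × 0.0170/0.9830 = 118 Ω.

R_th ≤ 118 Ω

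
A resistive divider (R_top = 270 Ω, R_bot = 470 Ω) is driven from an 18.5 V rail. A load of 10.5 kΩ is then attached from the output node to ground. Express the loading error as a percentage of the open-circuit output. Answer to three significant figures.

1.61 %

The divider's output (Thévenin) resistance is R_top‖R_bot = 171.5 Ω.
Fractional drop under load = R_th/(R_th + R_L) = 171.5 / (171.5 + 10500) = 0.01607.
So the output falls by 1.61 %.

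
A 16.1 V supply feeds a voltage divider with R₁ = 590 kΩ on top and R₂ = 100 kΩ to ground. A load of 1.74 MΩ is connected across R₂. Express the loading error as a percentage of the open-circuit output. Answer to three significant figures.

The divider's output (Thévenin) resistance is R₁‖R₂ = 85.51 kΩ.
Fractional drop under load = R_th/(R_th + R_L) = 85.51 / (85.51 + 1740) = 0.04684.
So the output falls by 4.68 %.

4.68 %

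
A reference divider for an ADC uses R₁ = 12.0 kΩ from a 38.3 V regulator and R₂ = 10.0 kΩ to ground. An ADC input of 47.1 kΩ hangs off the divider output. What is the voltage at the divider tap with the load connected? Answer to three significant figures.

The load sits in parallel with R₂: R₂‖R_L = (10.0 × 47.1) / (10.0 + 47.1) = 8.249 kΩ.
V_out = 38.3 × 8.249 / (12.0 + 8.249) = 38.3 × 8.249/20.25 = 15.6 V.

V_out ≈ 15.6 V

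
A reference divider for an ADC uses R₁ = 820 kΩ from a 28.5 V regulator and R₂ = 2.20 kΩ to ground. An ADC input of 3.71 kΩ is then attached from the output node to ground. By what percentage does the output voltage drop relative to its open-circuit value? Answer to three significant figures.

37.2 %

Unloaded V = 28.5 × 2.20/822.2 = 0.07626 V.
Loaded: R₂‖R_L = 1.381 kΩ, giving V = 28.5 × 1.381/821.4 = 0.04792 V.
Drop = (0.07626 − 0.04792) / 0.07626 = 37.2 %.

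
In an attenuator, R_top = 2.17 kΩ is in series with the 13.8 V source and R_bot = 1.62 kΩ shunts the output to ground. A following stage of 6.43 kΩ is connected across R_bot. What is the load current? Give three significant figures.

R_bot‖R_L = 1.294 kΩ; V_out = 13.8 × 1.294/3.464 = 5.155 V.
I_L = V_out / R_L = 5.155 / 6.43 kΩ = 0.802 mA.

I_L ≈ 0.802 mA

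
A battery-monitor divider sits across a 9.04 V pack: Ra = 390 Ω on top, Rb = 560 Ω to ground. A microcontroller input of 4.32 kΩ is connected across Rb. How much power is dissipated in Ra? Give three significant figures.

Total resistance from the source is Ra + (Rb‖R_L) = 885.7 Ω, so I = 9.04/885.7 Ω = 10.21 mA.
P = I²·Ra = (10.21 mA)² × 390 Ω = 40.6 mW.

P ≈ 40.6 mW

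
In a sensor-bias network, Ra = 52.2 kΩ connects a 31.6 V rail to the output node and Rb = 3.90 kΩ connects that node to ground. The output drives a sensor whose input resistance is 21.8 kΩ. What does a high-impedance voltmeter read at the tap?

The load sits in parallel with Rb: Rb‖R_L = (3.90 × 21.8) / (3.90 + 21.8) = 3.308 kΩ.
V_out = 31.6 × 3.308 / (52.2 + 3.308) = 31.6 × 3.308/55.51 = 1.88 V.

V_out ≈ 1.88 V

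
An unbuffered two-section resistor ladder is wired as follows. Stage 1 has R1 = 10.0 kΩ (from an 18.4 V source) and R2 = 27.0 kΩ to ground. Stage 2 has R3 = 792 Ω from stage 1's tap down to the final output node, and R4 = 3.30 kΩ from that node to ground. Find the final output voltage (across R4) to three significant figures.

Stage 2 presents R3+R4 = 4092 Ω as a load on stage 1's tap.
Stage 1's lower leg becomes R2‖(R3+R4) = 3553 Ω, so V_mid = 18.4 × 3553/13550 = 4.824 V.
Stage 2 is itself unloaded: V_out = V_mid × R4/(R3+R4) = 4.824 × 3300/4092 = 3.89 V.

V_out ≈ 3.89 V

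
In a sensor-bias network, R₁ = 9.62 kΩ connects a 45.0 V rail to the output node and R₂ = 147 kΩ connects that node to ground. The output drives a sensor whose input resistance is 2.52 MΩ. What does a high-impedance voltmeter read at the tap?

The load sits in parallel with R₂: R₂‖R_L = (147 × 2520) / (147 + 2520) = 138.9 kΩ.
V_out = 45.0 × 138.9 / (9.62 + 138.9) = 45.0 × 138.9/148.5 = 42.1 V.
(Unloaded it would have been 42.2 V.)

V_out ≈ 42.1 V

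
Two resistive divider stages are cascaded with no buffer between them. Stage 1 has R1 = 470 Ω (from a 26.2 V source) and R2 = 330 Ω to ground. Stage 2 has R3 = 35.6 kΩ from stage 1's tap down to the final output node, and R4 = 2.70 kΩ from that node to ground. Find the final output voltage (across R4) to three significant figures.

Stage 2 presents R3+R4 = 38300 Ω as a load on stage 1's tap.
Stage 1's lower leg becomes R2‖(R3+R4) = 327.2 Ω, so V_mid = 26.2 × 327.2/797.2 = 10.75 V.
Stage 2 is itself unloaded: V_out = V_mid × R4/(R3+R4) = 10.75 × 2700/38300 = 0.758 V.

V_out ≈ 0.758 V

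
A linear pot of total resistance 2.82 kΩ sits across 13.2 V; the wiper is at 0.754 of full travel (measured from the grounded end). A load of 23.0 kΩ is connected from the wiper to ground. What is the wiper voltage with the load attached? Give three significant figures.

The wiper splits the pot into (1−α)R = 693.7 Ω above and αR = 2126 Ω below.
Lower section ‖ load = 1946 Ω.
V_wiper = 13.2 × 1946/(693.7 + 1946) = 9.73 V.

V ≈ 9.73 V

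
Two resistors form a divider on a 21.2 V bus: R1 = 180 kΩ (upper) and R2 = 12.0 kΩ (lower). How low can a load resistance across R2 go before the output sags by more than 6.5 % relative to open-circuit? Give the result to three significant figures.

Output resistance R_th = R1‖R2 = (180 × 12.0)/192.0 = 11.25 kΩ.
The fractional drop is R_th/(R_th + R_L); requiring this ≤ 0.0650 gives R_L ≥ R_th(1/0.0650 − 1) = 11.25 × 14.38 = 162 kΩ.

R_L(min) ≈ 162 kΩ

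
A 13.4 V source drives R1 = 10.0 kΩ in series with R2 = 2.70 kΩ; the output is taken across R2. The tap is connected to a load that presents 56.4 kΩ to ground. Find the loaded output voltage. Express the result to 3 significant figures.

V_out ≈ 2.75 V

The load sits in parallel with R2: R2‖R_L = (2.70 × 56.4) / (2.70 + 56.4) = 2.577 kΩ.
V_out = 13.4 × 2.577 / (10.0 + 2.577) = 13.4 × 2.577/12.58 = 2.75 V.
(Unloaded it would have been 2.85 V.)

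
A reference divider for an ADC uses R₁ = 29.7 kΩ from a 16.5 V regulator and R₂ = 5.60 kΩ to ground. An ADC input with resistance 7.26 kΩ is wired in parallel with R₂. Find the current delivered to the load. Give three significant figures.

I_L ≈ 0.219 mA

R₂‖R_L = 3.161 kΩ; V_out = 16.5 × 3.161/32.86 = 1.587 V.
I_L = V_out / R_L = 1.587 / 7.26 kΩ = 0.219 mA.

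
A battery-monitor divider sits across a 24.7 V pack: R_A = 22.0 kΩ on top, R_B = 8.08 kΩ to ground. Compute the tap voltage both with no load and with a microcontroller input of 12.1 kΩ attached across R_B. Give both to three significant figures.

Open-circuit: V = 24.7 × 8.08/(22.0 + 8.08) = 6.63 V.
With the load, R_B becomes R_B‖R_L = 4.845 kΩ, so V = 24.7 × 4.845/26.84 = 4.46 V.

Unloaded: 6.63 V; loaded: 4.46 V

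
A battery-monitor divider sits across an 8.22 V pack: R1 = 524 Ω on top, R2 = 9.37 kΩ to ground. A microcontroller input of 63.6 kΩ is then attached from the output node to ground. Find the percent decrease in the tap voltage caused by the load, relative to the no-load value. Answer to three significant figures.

The divider's output (Thévenin) resistance is R1‖R2 = 496.2 Ω.
Fractional drop under load = R_th/(R_th + R_L) = 496.2 / (496.2 + 63600) = 0.007742.
So the output falls by 0.774 %.

0.774 %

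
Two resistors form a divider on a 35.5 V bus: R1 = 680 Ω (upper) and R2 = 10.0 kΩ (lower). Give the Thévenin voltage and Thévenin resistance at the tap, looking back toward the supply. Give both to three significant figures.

V_th = 33.2 V, R_th = 637 Ω

V_th is the open-circuit tap voltage: 35.5 × 10000/(680 + 10000) = 33.2 V.
With the supply zeroed, R1 and R2 appear in parallel from the tap: R_th = R1‖R2 = (680 × 10000)/10680 = 637 Ω.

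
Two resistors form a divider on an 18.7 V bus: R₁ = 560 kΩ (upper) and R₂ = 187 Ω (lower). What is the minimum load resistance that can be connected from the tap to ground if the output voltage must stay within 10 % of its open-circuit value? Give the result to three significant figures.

Output resistance R_th = R₁‖R₂ = (560000 × 187)/560200 = 186.9 Ω.
The fractional drop is R_th/(R_th + R_L); requiring this ≤ 0.100 gives R_L ≥ R_th(1/0.100 − 1) = 186.9 × 9.000 = 1.68 kΩ.

R_L(min) ≈ 1.68 kΩ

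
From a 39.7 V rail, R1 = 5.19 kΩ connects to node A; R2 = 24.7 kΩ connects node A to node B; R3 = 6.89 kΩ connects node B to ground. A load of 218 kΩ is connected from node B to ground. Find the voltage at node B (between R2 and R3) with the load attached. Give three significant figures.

At node B, R3 is in parallel with the load: R3‖R_L = 6.679 kΩ.
Below node A the resistance is R2 + (R3‖R_L) = 31.38 kΩ, so V_A = 39.7 × 31.38/36.57 = 34.07 V.
Then V_B = V_A × (R3‖R_L)/(R2 + R3‖R_L) = 34.07 × 6.679/31.38 = 7.25 V.

V ≈ 7.25 V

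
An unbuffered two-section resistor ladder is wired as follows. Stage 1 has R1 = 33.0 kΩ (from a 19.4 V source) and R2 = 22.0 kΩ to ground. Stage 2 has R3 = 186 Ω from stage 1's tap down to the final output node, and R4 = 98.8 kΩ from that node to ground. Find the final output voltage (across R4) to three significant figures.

V_out ≈ 6.83 V

Stage 2 presents R3+R4 = 98990 Ω as a load on stage 1's tap.
Stage 1's lower leg becomes R2‖(R3+R4) = 18000 Ω, so V_mid = 19.4 × 18000/51000 = 6.847 V.
Stage 2 is itself unloaded: V_out = V_mid × R4/(R3+R4) = 6.847 × 98800/98990 = 6.83 V.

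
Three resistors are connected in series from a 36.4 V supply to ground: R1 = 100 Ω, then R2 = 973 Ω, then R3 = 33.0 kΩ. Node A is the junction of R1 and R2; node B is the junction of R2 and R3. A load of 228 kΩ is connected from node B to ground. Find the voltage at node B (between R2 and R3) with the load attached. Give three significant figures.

V ≈ 35.1 V

At node B, R3 is in parallel with the load: R3‖R_L = 28830 Ω.
Below node A the resistance is R2 + (R3‖R_L) = 29800 Ω, so V_A = 36.4 × 29800/29900 = 36.28 V.
Then V_B = V_A × (R3‖R_L)/(R2 + R3‖R_L) = 36.28 × 28830/29800 = 35.1 V.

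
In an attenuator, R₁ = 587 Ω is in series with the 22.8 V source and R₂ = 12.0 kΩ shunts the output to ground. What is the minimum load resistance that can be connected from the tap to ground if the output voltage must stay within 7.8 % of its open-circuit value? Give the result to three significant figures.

Output resistance R_th = R₁‖R₂ = (587 × 12000)/12590 = 559.6 Ω.
The fractional drop is R_th/(R_th + R_L); requiring this ≤ 0.0780 gives R_L ≥ R_th(1/0.0780 − 1) = 559.6 × 11.82 = 6.62 kΩ.

R_L(min) ≈ 6.62 kΩ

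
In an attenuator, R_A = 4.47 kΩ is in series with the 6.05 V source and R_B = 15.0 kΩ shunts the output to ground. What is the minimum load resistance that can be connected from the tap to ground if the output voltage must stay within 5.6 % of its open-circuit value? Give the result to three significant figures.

R_L(min) ≈ 58.1 kΩ

Output resistance R_th = R_A‖R_B = (4.47 × 15.0)/19.47 = 3.444 kΩ.
The fractional drop is R_th/(R_th + R_L); requiring this ≤ 0.0560 gives R_L ≥ R_th(1/0.0560 − 1) = 3.444 × 16.86 = 58.1 kΩ.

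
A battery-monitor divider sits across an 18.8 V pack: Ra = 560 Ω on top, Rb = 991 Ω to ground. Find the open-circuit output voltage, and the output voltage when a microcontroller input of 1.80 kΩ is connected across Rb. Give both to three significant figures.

Open-circuit: V = 18.8 × 991/(560 + 991) = 12.0 V.
With the load, Rb becomes Rb‖R_L = 639.1 Ω, so V = 18.8 × 639.1/1199 = 10.0 V.

Unloaded: 12.0 V; loaded: 10.0 V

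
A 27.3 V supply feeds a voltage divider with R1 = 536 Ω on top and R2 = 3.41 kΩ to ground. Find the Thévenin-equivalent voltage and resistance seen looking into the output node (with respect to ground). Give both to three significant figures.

V_th = 23.6 V, R_th = 463 Ω

V_th is the open-circuit tap voltage: 27.3 × 3410/(536 + 3410) = 23.6 V.
With the supply zeroed, R1 and R2 appear in parallel from the tap: R_th = R1‖R2 = (536 × 3410)/3946 = 463 Ω.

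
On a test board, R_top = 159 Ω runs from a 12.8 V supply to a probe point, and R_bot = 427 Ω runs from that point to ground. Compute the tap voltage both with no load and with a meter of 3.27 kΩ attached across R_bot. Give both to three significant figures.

Open-circuit: V = 12.8 × 427/(159 + 427) = 9.33 V.
With the load, R_bot becomes R_bot‖R_L = 377.7 Ω, so V = 12.8 × 377.7/536.7 = 9.01 V.

Unloaded: 9.33 V; loaded: 9.01 V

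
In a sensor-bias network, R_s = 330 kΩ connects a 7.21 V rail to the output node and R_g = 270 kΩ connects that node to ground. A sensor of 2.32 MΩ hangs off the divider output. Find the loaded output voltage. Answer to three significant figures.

The load sits in parallel with R_g: R_g‖R_L = (270 × 2320) / (270 + 2320) = 241.9 kΩ.
V_out = 7.21 × 241.9 / (330 + 241.9) = 7.21 × 241.9/571.9 = 3.05 V.
(Unloaded it would have been 3.24 V.)

V_out ≈ 3.05 V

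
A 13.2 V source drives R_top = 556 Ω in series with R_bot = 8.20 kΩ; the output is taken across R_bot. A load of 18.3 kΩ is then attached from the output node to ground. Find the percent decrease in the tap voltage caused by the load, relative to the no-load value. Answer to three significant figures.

The divider's output (Thévenin) resistance is R_top‖R_bot = 520.7 Ω.
Fractional drop under load = R_th/(R_th + R_L) = 520.7 / (520.7 + 18300) = 0.02767.
So the output falls by 2.77 %.

2.77 %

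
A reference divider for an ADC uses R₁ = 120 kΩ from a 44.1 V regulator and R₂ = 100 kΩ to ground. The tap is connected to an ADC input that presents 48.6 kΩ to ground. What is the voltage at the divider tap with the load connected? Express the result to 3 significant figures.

The load sits in parallel with R₂: R₂‖R_L = (100 × 48.6) / (100 + 48.6) = 32.71 kΩ.
V_out = 44.1 × 32.71 / (120 + 32.71) = 44.1 × 32.71/152.7 = 9.45 V.

V_out ≈ 9.45 V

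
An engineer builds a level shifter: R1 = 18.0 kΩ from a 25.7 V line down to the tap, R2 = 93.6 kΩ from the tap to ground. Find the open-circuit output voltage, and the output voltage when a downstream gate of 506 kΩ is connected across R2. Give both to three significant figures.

Unloaded: 21.6 V; loaded: 20.9 V

Open-circuit: V = 25.7 × 93.6/(18.0 + 93.6) = 21.6 V.
With the load, R2 becomes R2‖R_L = 78.99 kΩ, so V = 25.7 × 78.99/96.99 = 20.9 V.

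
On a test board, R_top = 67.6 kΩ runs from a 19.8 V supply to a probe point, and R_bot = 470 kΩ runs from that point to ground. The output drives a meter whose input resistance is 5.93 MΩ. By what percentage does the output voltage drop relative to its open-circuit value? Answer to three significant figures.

The divider's output (Thévenin) resistance is R_top‖R_bot = 59.10 kΩ.
Fractional drop under load = R_th/(R_th + R_L) = 59.10 / (59.10 + 5930) = 0.009868.
So the output falls by 0.987 %.

0.987 %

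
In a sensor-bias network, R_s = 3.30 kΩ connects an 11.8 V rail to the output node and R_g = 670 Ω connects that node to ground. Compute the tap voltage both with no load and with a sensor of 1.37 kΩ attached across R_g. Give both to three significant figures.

Unloaded: 1.99 V; loaded: 1.42 V

Open-circuit: V = 11.8 × 670/(3300 + 670) = 1.99 V.
With the load, R_g becomes R_g‖R_L = 450.0 Ω, so V = 11.8 × 450.0/3750 = 1.42 V.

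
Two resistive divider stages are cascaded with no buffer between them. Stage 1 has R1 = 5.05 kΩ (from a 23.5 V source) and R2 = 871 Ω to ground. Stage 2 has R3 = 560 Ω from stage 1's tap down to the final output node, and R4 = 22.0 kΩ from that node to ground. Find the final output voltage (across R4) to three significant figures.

V_out ≈ 3.26 V

Stage 2 presents R3+R4 = 22560 Ω as a load on stage 1's tap.
Stage 1's lower leg becomes R2‖(R3+R4) = 838.6 Ω, so V_mid = 23.5 × 838.6/5889 = 3.347 V.
Stage 2 is itself unloaded: V_out = V_mid × R4/(R3+R4) = 3.347 × 22000/22560 = 3.26 V.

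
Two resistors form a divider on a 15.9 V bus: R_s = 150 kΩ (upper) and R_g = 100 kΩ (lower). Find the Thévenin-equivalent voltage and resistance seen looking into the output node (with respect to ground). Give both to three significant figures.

V_th = 6.36 V, R_th = 60.0 kΩ

V_th is the open-circuit tap voltage: 15.9 × 100/(150 + 100) = 6.36 V.
With the supply zeroed, R_s and R_g appear in parallel from the tap: R_th = R_s‖R_g = (150 × 100)/250.0 = 60.0 kΩ.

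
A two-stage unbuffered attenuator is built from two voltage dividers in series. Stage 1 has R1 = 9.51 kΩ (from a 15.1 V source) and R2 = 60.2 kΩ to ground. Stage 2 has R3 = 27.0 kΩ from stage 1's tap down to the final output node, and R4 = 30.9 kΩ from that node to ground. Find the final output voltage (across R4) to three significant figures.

Stage 2 presents R3+R4 = 57.90 kΩ as a load on stage 1's tap.
Stage 1's lower leg becomes R2‖(R3+R4) = 29.51 kΩ, so V_mid = 15.1 × 29.51/39.02 = 11.42 V.
Stage 2 is itself unloaded: V_out = V_mid × R4/(R3+R4) = 11.42 × 30.9/57.90 = 6.09 V.

V_out ≈ 6.09 V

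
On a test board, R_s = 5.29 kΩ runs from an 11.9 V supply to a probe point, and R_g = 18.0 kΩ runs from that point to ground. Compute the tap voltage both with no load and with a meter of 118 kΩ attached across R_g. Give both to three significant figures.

Unloaded: 9.20 V; loaded: 8.89 V

Open-circuit: V = 11.9 × 18.0/(5.29 + 18.0) = 9.20 V.
With the load, R_g becomes R_g‖R_L = 15.62 kΩ, so V = 11.9 × 15.62/20.91 = 8.89 V.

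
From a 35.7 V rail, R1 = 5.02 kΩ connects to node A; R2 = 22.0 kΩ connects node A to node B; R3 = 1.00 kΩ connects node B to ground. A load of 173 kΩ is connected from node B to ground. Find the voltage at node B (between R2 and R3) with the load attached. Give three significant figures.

At node B, R3 is in parallel with the load: R3‖R_L = 0.9943 kΩ.
Below node A the resistance is R2 + (R3‖R_L) = 22.99 kΩ, so V_A = 35.7 × 22.99/28.01 = 29.30 V.
Then V_B = V_A × (R3‖R_L)/(R2 + R3‖R_L) = 29.30 × 0.9943/22.99 = 1.27 V.

V ≈ 1.27 V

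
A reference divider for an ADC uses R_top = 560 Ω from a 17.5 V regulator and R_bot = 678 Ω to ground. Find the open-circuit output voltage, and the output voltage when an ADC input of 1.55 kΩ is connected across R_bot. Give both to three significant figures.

Unloaded: 9.58 V; loaded: 8.00 V

Open-circuit: V = 17.5 × 678/(560 + 678) = 9.58 V.
With the load, R_bot becomes R_bot‖R_L = 471.7 Ω, so V = 17.5 × 471.7/1032 = 8.00 V.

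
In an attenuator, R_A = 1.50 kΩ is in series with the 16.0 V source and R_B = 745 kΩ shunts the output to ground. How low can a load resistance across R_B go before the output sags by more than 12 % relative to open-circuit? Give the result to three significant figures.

Output resistance R_th = R_A‖R_B = (1.50 × 745)/746.5 = 1.497 kΩ.
The fractional drop is R_th/(R_th + R_L); requiring this ≤ 0.120 gives R_L ≥ R_th(1/0.120 − 1) = 1.497 × 7.333 = 11.0 kΩ.

R_L(min) ≈ 11.0 kΩ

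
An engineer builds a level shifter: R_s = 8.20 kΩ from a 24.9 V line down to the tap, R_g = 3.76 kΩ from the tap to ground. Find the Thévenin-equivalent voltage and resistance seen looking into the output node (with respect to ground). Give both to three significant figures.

V_th is the open-circuit tap voltage: 24.9 × 3.76/(8.20 + 3.76) = 7.83 V.
With the supply zeroed, R_s and R_g appear in parallel from the tap: R_th = R_s‖R_g = (8.20 × 3.76)/11.96 = 2.58 kΩ.

V_th = 7.83 V, R_th = 2.58 kΩ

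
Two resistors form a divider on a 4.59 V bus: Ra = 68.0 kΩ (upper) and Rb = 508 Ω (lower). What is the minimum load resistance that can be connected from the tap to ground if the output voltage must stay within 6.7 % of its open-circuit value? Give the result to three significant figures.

R_L(min) ≈ 7.02 kΩ

Output resistance R_th = Ra‖Rb = (68000 × 508)/68510 = 504.2 Ω.
The fractional drop is R_th/(R_th + R_L); requiring this ≤ 0.0670 gives R_L ≥ R_th(1/0.0670 − 1) = 504.2 × 13.93 = 7.02 kΩ.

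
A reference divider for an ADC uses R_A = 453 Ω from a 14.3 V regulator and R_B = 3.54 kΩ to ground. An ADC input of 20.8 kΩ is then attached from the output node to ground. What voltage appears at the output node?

The load sits in parallel with R_B: R_B‖R_L = (3540 × 20800) / (3540 + 20800) = 3025 Ω.
V_out = 14.3 × 3025 / (453 + 3025) = 14.3 × 3025/3478 = 12.4 V.

V_out ≈ 12.4 V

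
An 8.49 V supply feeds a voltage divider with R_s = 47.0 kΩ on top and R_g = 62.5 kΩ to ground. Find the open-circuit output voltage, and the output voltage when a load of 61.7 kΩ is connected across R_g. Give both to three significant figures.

Unloaded: 4.85 V; loaded: 3.38 V

Open-circuit: V = 8.49 × 62.5/(47.0 + 62.5) = 4.85 V.
With the load, R_g becomes R_g‖R_L = 31.05 kΩ, so V = 8.49 × 31.05/78.05 = 3.38 V.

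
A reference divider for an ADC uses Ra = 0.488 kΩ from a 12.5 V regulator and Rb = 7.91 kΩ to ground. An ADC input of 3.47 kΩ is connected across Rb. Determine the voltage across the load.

V_out ≈ 10.4 V

The load sits in parallel with Rb: Rb‖R_L = (7910 × 3470) / (7910 + 3470) = 2412 Ω.
V_out = 12.5 × 2412 / (488 + 2412) = 12.5 × 2412/2900 = 10.4 V.
(Unloaded it would have been 11.8 V.)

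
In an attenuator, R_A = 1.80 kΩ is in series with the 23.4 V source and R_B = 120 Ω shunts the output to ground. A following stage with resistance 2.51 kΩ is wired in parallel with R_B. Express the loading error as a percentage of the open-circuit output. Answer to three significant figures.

4.29 %

The divider's output (Thévenin) resistance is R_A‖R_B = 112.5 Ω.
Fractional drop under load = R_th/(R_th + R_L) = 112.5 / (112.5 + 2510) = 0.04290.
So the output falls by 4.29 %.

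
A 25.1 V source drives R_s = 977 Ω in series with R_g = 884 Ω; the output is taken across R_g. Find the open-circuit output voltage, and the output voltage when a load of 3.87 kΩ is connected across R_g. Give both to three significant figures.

Unloaded: 11.9 V; loaded: 10.6 V

Open-circuit: V = 25.1 × 884/(977 + 884) = 11.9 V.
With the load, R_g becomes R_g‖R_L = 719.6 Ω, so V = 25.1 × 719.6/1697 = 10.6 V.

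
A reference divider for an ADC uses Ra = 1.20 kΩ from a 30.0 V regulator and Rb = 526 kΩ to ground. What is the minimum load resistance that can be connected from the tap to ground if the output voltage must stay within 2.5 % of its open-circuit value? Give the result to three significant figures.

Output resistance R_th = Ra‖Rb = (1.20 × 526)/527.2 = 1.197 kΩ.
The fractional drop is R_th/(R_th + R_L); requiring this ≤ 0.0250 gives R_L ≥ R_th(1/0.0250 − 1) = 1.197 × 39.00 = 46.7 kΩ.

R_L(min) ≈ 46.7 kΩ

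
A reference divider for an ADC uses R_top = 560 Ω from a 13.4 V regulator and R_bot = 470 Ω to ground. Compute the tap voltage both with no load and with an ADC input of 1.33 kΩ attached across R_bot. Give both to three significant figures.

Unloaded: 6.11 V; loaded: 5.13 V

Open-circuit: V = 13.4 × 470/(560 + 470) = 6.11 V.
With the load, R_bot becomes R_bot‖R_L = 347.3 Ω, so V = 13.4 × 347.3/907.3 = 5.13 V.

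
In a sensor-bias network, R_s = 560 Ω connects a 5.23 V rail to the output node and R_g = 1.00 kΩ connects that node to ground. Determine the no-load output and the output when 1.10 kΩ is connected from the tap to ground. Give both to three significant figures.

Open-circuit: V = 5.23 × 1000/(560 + 1000) = 3.35 V.
With the load, R_g becomes R_g‖R_L = 523.8 Ω, so V = 5.23 × 523.8/1084 = 2.53 V.

Unloaded: 3.35 V; loaded: 2.53 V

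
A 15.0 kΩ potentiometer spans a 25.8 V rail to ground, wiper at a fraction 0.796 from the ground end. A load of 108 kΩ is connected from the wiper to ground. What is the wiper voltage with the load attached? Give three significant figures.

The wiper splits the pot into (1−α)R = 3.060 kΩ above and αR = 11.94 kΩ below.
Lower section ‖ load = 10.75 kΩ.
V_wiper = 25.8 × 10.75/(3.060 + 10.75) = 20.1 V.

V ≈ 20.1 V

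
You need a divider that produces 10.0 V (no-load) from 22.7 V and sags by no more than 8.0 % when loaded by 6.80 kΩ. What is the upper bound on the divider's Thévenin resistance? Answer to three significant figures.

Loading drop = R_th/(R_th + R_L) ≤ 0.0800, so R_th ≤ R_L · ε/(1−ε) = 6.80 kΩ × 0.0800/0.9200 = 591 Ω.

R_th ≤ 591 Ω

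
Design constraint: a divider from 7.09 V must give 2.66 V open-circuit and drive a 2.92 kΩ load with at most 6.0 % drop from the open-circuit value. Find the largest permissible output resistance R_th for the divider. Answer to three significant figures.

Loading drop = R_th/(R_th + R_L) ≤ 0.0600, so R_th ≤ R_L · ε/(1−ε) = 2.92 kΩ × 0.0600/0.9400 = 186 Ω.

R_th ≤ 186 Ω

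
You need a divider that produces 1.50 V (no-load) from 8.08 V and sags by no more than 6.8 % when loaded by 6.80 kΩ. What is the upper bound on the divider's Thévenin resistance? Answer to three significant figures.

Loading drop = R_th/(R_th + R_L) ≤ 0.0680, so R_th ≤ R_L · ε/(1−ε) = 6.80 kΩ × 0.0680/0.9320 = 496 Ω.
(Any R1, R2 with R2/(R1+R2) = 0.186 and R1‖R2 ≤ 496 Ω will meet the spec.)

R_th ≤ 496 Ω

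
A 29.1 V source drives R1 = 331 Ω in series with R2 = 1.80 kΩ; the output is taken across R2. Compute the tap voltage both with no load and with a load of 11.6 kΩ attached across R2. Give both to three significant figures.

Open-circuit: V = 29.1 × 1800/(331 + 1800) = 24.6 V.
With the load, R2 becomes R2‖R_L = 1558 Ω, so V = 29.1 × 1558/1889 = 24.0 V.

Unloaded: 24.6 V; loaded: 24.0 V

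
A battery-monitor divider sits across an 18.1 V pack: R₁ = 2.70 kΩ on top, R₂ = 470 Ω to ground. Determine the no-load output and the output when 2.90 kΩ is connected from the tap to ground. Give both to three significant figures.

Unloaded: 2.68 V; loaded: 2.36 V

Open-circuit: V = 18.1 × 470/(2700 + 470) = 2.68 V.
With the load, R₂ becomes R₂‖R_L = 404.5 Ω, so V = 18.1 × 404.5/3104 = 2.36 V.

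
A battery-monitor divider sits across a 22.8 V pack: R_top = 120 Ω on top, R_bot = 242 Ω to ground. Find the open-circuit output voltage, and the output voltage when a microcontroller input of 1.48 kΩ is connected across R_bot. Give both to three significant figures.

Open-circuit: V = 22.8 × 242/(120 + 242) = 15.2 V.
With the load, R_bot becomes R_bot‖R_L = 208.0 Ω, so V = 22.8 × 208.0/328.0 = 14.5 V.

Unloaded: 15.2 V; loaded: 14.5 V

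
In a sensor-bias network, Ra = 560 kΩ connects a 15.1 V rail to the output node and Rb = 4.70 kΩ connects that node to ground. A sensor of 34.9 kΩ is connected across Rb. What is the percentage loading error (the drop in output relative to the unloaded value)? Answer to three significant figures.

Unloaded V = 15.1 × 4.70/564.7 = 0.12568 V.
Loaded: Rb‖R_L = 4.142 kΩ, giving V = 15.1 × 4.142/564.1 = 0.11087 V.
Drop = (0.12568 − 0.11087) / 0.12568 = 11.8 %.

11.8 %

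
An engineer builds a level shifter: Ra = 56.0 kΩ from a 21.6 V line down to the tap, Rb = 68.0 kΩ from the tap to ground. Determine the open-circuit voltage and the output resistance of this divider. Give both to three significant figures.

V_th is the open-circuit tap voltage: 21.6 × 68.0/(56.0 + 68.0) = 11.8 V.
With the supply zeroed, Ra and Rb appear in parallel from the tap: R_th = Ra‖Rb = (56.0 × 68.0)/124.0 = 30.7 kΩ.

V_th = 11.8 V, R_th = 30.7 kΩ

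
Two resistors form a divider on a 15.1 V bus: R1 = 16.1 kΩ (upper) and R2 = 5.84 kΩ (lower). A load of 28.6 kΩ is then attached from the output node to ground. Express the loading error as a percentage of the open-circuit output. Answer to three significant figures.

The divider's output (Thévenin) resistance is R1‖R2 = 4.286 kΩ.
Fractional drop under load = R_th/(R_th + R_L) = 4.286 / (4.286 + 28.6) = 0.1303.
So the output falls by 13.0 %.

13.0 %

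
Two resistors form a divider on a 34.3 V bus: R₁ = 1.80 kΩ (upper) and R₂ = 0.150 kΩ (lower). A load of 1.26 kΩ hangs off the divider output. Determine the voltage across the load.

V_out ≈ 2.38 V

The load sits in parallel with R₂: R₂‖R_L = (150 × 1260) / (150 + 1260) = 134.0 Ω.
V_out = 34.3 × 134.0 / (1800 + 134.0) = 34.3 × 134.0/1934 = 2.38 V.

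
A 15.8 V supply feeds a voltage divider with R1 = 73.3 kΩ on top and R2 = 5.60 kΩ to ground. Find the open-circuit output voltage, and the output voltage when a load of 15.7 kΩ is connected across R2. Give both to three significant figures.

Unloaded: 1.12 V; loaded: 0.842 V

Open-circuit: V = 15.8 × 5.60/(73.3 + 5.60) = 1.12 V.
With the load, R2 becomes R2‖R_L = 4.128 kΩ, so V = 15.8 × 4.128/77.43 = 0.842 V.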